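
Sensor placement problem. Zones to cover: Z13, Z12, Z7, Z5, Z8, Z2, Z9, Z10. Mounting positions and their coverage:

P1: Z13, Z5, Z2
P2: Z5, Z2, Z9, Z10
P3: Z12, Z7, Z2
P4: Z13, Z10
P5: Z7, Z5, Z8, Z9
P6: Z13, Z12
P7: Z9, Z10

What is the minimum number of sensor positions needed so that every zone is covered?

P2, P5, P6 together cover {Z13, Z12, Z7, Z5, Z8, Z2, Z9, Z10} — every zone.
No 2 of the 7 sensor positions cover everything (all 21 pairs fall short), so 3 is minimum.

3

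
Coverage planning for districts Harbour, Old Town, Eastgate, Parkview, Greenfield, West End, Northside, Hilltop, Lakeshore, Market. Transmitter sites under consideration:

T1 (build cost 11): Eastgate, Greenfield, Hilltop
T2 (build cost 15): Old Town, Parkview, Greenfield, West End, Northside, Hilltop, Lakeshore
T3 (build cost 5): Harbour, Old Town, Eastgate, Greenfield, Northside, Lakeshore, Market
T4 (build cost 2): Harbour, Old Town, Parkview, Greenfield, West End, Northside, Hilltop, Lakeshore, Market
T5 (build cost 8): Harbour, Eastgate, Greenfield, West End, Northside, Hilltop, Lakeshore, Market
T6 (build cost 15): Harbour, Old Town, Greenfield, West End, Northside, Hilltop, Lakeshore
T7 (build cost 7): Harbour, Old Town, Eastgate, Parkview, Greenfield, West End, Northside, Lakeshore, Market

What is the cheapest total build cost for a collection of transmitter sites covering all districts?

7

T3, T4 cover every district at build cost 5 + 2 = 7.
Any cover uses at least 2 transmitter sites; among all covering selections none totals below 7.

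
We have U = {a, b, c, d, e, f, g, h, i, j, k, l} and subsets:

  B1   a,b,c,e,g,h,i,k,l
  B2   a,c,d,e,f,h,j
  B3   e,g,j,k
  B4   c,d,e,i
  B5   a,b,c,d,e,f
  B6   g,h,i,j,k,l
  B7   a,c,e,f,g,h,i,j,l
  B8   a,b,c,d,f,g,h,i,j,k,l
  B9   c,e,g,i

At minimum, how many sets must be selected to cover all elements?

B1, B2 together cover {a, b, c, d, e, f, g, h, i, j, k, l} — every element.
No single set contains all 12 elements, so 2 is optimal.

2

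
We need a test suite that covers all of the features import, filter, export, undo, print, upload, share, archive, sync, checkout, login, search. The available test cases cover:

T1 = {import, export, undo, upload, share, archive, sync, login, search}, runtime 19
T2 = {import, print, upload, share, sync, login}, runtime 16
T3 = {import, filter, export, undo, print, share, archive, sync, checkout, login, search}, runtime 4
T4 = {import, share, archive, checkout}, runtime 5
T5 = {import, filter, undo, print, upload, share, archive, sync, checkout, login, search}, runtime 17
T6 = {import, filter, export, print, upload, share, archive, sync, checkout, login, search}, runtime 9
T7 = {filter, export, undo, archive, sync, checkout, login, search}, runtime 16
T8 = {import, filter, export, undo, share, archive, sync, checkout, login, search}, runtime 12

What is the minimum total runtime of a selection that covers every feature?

13

T3, T6 cover every feature at runtime 4 + 9 = 13.
Any cover uses at least 2 test cases; among all covering selections none totals below 13.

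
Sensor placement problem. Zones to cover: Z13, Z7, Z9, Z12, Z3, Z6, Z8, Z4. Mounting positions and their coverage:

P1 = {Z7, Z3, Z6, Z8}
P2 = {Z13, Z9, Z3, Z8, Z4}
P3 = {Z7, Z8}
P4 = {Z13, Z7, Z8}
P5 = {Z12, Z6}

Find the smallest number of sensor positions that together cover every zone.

P1, P2, P5 together cover {Z13, Z7, Z9, Z12, Z3, Z6, Z8, Z4} — every zone.
No 2 of the 5 sensor positions cover everything (all 10 pairs fall short), so 3 is minimum.

3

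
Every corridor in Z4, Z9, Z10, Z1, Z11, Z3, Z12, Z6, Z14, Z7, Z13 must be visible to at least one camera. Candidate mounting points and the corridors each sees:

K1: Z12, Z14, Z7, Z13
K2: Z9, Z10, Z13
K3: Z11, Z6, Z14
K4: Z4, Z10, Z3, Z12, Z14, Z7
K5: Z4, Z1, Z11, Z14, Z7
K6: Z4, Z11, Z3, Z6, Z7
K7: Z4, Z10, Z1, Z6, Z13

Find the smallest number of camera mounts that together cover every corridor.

K1, K2, K5, K6 together cover {Z4, Z9, Z10, Z1, Z11, Z3, Z12, Z6, Z14, Z7, Z13} — every corridor.
No 3 of the 7 camera mounts cover everything (all 35 triples fall short), so 4 is minimum.

4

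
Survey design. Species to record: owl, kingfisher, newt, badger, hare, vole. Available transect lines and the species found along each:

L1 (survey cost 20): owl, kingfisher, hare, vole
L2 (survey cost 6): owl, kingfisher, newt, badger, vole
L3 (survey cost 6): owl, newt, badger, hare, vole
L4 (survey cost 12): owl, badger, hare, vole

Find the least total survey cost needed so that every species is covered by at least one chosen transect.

12

L2, L3 cover every species at survey cost 6 + 6 = 12.
Any cover uses at least 2 transects; among all covering selections none totals below 12.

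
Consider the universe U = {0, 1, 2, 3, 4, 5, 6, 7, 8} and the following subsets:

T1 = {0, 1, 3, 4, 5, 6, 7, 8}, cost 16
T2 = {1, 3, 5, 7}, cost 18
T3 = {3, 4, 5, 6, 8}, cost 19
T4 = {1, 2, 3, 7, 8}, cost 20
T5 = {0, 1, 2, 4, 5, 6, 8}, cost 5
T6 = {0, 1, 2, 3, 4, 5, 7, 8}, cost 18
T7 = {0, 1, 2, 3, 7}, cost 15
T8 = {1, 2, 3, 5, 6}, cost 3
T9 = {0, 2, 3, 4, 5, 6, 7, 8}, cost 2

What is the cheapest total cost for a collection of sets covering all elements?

5

T8, T9 cover every element at cost 3 + 2 = 5.
Any cover uses at least 2 sets; among all covering selections none totals below 5.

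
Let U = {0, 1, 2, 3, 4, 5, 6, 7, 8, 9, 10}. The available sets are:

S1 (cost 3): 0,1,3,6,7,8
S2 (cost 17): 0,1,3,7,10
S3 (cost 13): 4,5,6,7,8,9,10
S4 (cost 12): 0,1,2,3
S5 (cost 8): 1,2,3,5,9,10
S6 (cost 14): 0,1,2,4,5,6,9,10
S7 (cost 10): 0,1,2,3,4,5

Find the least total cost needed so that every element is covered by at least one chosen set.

S1, S6 cover every element at cost 3 + 14 = 17.
Any cover uses at least 2 sets; among all covering selections none totals below 17.

17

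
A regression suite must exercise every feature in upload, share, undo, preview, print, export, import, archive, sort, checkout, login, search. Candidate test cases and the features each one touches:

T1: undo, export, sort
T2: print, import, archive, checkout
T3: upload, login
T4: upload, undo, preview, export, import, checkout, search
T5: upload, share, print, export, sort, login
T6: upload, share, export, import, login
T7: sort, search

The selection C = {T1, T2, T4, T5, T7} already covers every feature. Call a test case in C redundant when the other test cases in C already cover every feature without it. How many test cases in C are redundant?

2

Drop T1: the rest still cover every feature — redundant.
Drop T2: archive uncovered — not redundant.
Drop T4: preview uncovered — not redundant.
Drop T5: share, login uncovered — not redundant.
Drop T7: the rest still cover every feature — redundant.
2 redundant: T1, T7.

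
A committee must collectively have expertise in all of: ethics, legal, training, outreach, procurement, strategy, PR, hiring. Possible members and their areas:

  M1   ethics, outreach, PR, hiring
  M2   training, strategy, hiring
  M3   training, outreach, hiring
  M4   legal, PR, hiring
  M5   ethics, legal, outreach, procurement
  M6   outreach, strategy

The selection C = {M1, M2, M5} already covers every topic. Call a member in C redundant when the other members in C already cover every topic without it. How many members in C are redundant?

Drop M1: PR uncovered — not redundant.
Drop M2: training, strategy uncovered — not redundant.
Drop M5: legal, procurement uncovered — not redundant.
None of the members in C is redundant.

0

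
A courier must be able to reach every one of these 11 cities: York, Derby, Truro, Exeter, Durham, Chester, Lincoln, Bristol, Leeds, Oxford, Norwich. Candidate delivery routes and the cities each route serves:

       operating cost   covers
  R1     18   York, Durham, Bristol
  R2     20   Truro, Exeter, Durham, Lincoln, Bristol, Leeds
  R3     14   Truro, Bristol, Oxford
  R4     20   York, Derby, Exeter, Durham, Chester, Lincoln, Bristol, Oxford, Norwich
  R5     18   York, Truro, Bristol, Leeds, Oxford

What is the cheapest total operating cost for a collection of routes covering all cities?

38

R4, R5 cover every city at operating cost 20 + 18 = 38.
Any cover uses at least 2 routes; among all covering selections none totals below 38.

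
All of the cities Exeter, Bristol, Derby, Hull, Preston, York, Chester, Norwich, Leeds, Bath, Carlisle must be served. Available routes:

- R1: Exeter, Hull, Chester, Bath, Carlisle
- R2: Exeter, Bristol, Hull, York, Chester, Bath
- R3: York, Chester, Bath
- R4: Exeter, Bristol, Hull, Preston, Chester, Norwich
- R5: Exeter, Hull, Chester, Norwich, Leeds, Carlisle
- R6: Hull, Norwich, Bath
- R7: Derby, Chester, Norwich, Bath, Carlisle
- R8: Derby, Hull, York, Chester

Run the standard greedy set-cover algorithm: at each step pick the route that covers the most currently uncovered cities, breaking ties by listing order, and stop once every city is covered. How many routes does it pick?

4

Pick 1: R2 covers 6 new cities (Exeter, Bristol, Hull, York, Chester, Bath).
Pick 2: R5 covers 3 new cities (Norwich, Leeds, Carlisle).
Pick 3: R4 covers 1 new cities (Preston).
Pick 4: R7 covers 1 new cities (Derby).
Greedy uses 4 routes.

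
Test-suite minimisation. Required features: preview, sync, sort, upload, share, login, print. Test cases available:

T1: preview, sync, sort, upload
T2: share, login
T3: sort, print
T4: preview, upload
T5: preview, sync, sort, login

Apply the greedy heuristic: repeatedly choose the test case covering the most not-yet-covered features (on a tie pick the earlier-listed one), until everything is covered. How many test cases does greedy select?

3

Pick 1: T1 covers 4 new features (preview, sync, sort, upload).
Pick 2: T2 covers 2 new features (share, login).
Pick 3: T3 covers 1 new features (print).
Greedy uses 3 test cases.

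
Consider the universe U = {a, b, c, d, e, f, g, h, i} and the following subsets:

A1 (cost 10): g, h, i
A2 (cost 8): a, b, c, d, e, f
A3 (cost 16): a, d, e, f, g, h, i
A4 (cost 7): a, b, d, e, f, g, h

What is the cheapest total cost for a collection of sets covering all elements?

18

A1, A2 cover every element at cost 10 + 8 = 18.
Any cover uses at least 2 sets; among all covering selections none totals below 18.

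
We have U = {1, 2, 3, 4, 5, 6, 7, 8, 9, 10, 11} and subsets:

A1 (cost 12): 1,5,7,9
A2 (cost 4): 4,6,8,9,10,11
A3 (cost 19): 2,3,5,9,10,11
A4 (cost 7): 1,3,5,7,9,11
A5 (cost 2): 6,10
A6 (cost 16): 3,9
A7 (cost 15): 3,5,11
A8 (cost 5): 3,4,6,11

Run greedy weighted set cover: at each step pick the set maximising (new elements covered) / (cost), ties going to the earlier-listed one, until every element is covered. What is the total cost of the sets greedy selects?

Pick 1: A2 adds 6 new (4, 6, 8, 9, 10, 11) at cost 4 (ratio 6/4).
Pick 2: A4 adds 4 new (1, 3, 5, 7) at cost 7 (ratio 4/7).
Pick 3: A3 adds 1 new (2) at cost 19 (ratio 1/19).
Greedy total cost: 4 + 7 + 19 = 30.

30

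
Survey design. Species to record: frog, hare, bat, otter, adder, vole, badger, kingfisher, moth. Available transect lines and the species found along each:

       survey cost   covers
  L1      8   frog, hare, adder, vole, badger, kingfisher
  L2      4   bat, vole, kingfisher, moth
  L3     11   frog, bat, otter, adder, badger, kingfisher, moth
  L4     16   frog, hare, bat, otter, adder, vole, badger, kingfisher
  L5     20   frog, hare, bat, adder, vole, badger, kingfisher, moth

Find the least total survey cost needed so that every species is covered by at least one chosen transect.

L1, L3 cover every species at survey cost 8 + 11 = 19.
Any cover uses at least 2 transects; among all covering selections none totals below 19.
Greedy by coverage-per-survey cost would pick L2, L1, L3 for 23 — worse than the optimum 19.

19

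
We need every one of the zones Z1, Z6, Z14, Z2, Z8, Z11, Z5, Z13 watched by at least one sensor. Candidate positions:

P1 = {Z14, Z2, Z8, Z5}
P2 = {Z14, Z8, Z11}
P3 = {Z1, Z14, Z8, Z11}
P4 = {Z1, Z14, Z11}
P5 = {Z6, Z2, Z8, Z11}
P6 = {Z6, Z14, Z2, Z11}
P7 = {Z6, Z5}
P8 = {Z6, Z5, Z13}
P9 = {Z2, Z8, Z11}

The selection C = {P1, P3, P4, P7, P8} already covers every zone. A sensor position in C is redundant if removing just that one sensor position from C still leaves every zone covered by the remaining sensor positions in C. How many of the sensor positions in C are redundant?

Drop P1: Z2 uncovered — not redundant.
Drop P3: the rest still cover every zone — redundant.
Drop P4: the rest still cover every zone — redundant.
Drop P7: the rest still cover every zone — redundant.
Drop P8: Z13 uncovered — not redundant.
3 redundant: P3, P4, P7.

3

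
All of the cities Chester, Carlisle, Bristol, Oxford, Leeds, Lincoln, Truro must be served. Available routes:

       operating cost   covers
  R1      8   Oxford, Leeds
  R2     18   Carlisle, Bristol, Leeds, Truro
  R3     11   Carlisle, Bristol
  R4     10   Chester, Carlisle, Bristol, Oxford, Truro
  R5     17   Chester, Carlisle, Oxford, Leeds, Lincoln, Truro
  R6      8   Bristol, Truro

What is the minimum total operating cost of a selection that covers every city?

25

R5, R6 cover every city at operating cost 17 + 8 = 25.
Any cover uses at least 2 routes; among all covering selections none totals below 25.
Greedy by coverage-per-operating cost would pick R4, R1, R5 for 35 — worse than the optimum 25.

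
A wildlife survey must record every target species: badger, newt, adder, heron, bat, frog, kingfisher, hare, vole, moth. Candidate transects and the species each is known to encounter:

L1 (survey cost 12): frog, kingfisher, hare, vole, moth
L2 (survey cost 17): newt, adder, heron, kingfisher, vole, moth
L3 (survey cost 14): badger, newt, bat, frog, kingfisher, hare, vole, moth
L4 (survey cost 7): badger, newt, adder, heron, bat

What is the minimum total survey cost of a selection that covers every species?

19

L1, L4 cover every species at survey cost 12 + 7 = 19.
Any cover uses at least 2 transects; among all covering selections none totals below 19.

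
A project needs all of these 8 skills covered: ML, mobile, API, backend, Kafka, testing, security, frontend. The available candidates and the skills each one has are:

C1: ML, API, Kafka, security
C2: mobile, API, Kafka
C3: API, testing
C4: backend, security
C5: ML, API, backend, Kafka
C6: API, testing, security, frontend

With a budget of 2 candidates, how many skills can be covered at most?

Choosing C5, C6 covers {ML, API, backend, Kafka, testing, security, frontend} — 7 skills.
No choice of 2 candidates does better; here mobile is left uncovered.

7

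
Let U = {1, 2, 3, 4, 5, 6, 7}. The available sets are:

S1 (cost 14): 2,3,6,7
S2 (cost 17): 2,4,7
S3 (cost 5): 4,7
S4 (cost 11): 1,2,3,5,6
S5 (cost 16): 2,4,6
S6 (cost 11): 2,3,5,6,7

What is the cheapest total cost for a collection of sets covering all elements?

16

S3, S4 cover every element at cost 5 + 11 = 16.
Any cover uses at least 2 sets; among all covering selections none totals below 16.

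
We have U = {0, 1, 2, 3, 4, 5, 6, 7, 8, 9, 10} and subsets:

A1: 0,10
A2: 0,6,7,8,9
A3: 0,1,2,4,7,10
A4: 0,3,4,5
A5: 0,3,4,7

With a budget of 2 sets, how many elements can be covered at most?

9

Choosing A2, A3 covers {0, 1, 2, 4, 6, 7, 8, 9, 10} — 9 elements.
No choice of 2 sets does better; here 3, 5 are left uncovered.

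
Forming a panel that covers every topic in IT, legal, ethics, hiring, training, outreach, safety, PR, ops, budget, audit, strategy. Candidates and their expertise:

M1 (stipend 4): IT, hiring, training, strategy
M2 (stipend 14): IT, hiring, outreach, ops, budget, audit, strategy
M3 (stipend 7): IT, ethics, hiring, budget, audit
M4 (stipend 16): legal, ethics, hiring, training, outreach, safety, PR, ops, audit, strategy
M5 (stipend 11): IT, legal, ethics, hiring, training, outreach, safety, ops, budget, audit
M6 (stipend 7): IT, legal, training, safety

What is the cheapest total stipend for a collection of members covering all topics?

M3, M4 cover every topic at stipend 7 + 16 = 23.
Any cover uses at least 2 members; among all covering selections none totals below 23.

23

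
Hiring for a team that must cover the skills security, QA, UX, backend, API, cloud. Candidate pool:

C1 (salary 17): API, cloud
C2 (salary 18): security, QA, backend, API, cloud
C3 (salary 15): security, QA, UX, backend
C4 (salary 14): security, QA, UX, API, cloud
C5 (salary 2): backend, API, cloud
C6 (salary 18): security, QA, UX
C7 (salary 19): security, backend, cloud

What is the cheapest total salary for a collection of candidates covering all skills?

16

C4, C5 cover every skill at salary 14 + 2 = 16.
Any cover uses at least 2 candidates; among all covering selections none totals below 16.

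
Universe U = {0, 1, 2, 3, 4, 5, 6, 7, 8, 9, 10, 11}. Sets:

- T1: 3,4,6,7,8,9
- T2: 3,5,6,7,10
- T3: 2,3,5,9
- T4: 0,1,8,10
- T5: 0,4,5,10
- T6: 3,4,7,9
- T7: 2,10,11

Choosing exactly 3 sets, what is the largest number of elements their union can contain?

11

Choosing T1, T3, T4 covers {0, 1, 2, 3, 4, 5, 6, 7, 8, 9, 10} — 11 elements.
No choice of 3 sets does better; here 11 is left uncovered.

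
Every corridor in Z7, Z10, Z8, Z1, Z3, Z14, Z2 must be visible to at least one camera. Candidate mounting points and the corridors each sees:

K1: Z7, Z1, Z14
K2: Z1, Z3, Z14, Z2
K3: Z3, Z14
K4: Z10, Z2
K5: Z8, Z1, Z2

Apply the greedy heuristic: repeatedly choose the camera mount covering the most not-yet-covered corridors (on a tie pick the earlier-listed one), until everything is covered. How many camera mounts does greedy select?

Pick 1: K2 covers 4 new corridors (Z1, Z3, Z14, Z2).
Pick 2: K1 covers 1 new corridors (Z7).
Pick 3: K4 covers 1 new corridors (Z10).
Pick 4: K5 covers 1 new corridors (Z8).
Greedy uses 4 camera mounts.

4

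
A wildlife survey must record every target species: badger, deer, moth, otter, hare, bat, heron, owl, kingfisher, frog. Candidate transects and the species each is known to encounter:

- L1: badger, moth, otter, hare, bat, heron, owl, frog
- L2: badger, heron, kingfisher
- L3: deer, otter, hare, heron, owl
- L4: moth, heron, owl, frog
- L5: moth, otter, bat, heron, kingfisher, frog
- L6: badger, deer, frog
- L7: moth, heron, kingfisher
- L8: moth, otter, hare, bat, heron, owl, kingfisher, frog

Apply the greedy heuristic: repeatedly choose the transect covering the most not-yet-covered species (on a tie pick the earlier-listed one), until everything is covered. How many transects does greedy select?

3

Pick 1: L1 covers 8 new species (badger, moth, otter, hare, bat, heron, owl, frog).
Pick 2: L2 covers 1 new species (kingfisher).
Pick 3: L3 covers 1 new species (deer).
Greedy uses 3 transects. (The true minimum is 2.)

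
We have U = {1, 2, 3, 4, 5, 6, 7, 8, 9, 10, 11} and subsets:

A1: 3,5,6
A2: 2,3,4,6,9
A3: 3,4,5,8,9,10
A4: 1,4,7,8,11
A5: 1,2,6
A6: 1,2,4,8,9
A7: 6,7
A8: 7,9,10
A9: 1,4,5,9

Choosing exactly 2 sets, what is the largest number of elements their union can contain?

Choosing A2, A4 covers {1, 2, 3, 4, 6, 7, 8, 9, 11} — 9 elements.
No choice of 2 sets does better; here 5, 10 are left uncovered.

9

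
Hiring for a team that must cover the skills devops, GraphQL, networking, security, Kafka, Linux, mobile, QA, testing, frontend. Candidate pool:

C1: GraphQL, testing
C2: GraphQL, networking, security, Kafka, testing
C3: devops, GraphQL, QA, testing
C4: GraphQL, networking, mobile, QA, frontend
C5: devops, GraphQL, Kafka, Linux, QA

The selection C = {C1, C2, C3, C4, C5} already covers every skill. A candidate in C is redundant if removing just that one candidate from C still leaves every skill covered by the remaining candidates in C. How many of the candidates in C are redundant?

Drop C1: the rest still cover every skill — redundant.
Drop C2: security uncovered — not redundant.
Drop C3: the rest still cover every skill — redundant.
Drop C4: mobile, frontend uncovered — not redundant.
Drop C5: Linux uncovered — not redundant.
2 redundant: C1, C3.

2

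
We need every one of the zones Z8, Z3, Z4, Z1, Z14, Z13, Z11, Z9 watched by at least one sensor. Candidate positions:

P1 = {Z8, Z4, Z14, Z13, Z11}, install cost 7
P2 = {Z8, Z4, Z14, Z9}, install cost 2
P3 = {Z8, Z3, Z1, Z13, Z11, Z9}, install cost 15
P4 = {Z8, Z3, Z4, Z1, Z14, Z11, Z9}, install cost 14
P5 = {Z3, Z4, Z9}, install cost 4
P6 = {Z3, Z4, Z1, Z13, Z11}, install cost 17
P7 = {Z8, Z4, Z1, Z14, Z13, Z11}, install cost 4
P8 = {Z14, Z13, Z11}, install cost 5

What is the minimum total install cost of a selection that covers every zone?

P5, P7 cover every zone at install cost 4 + 4 = 8.
Any cover uses at least 2 sensor positions; among all covering selections none totals below 8.
Greedy by coverage-per-install cost would pick P2, P7, P5 for 10 — worse than the optimum 8.

8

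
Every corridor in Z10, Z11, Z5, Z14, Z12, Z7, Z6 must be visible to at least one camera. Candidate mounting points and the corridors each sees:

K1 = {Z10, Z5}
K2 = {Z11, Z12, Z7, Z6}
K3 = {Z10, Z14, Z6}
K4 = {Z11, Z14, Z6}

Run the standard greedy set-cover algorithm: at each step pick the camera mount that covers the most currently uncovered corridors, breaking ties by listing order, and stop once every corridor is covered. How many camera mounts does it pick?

3

Pick 1: K2 covers 4 new corridors (Z11, Z12, Z7, Z6).
Pick 2: K1 covers 2 new corridors (Z10, Z5).
Pick 3: K3 covers 1 new corridors (Z14).
Greedy uses 3 camera mounts.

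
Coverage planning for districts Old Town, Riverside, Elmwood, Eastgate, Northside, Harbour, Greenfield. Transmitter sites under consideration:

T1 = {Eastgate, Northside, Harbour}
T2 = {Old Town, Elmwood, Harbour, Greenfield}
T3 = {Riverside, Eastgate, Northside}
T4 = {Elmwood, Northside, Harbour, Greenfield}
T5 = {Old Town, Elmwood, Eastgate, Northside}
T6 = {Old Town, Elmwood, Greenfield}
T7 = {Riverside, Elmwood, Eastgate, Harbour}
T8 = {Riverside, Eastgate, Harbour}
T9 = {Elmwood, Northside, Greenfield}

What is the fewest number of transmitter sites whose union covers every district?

T2, T3 together cover {Old Town, Riverside, Elmwood, Eastgate, Northside, Harbour, Greenfield} — every district.
No single transmitter site contains all 7 districts, so 2 is optimal.

2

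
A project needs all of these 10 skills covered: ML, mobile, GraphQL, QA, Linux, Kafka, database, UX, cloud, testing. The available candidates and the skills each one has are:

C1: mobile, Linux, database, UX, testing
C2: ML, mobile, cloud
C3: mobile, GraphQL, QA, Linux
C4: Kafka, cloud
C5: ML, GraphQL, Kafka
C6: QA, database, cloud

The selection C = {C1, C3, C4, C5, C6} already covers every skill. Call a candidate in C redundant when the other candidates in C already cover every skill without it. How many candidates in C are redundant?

3

Drop C1: UX, testing uncovered — not redundant.
Drop C3: the rest still cover every skill — redundant.
Drop C4: the rest still cover every skill — redundant.
Drop C5: ML uncovered — not redundant.
Drop C6: the rest still cover every skill — redundant.
3 redundant: C3, C4, C6.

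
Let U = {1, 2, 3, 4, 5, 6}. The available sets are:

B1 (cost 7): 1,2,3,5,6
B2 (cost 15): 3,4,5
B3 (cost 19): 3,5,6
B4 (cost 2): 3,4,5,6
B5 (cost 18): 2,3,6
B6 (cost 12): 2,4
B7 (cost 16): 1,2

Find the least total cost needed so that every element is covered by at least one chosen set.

B1, B4 cover every element at cost 7 + 2 = 9.
Any cover uses at least 2 sets; among all covering selections none totals below 9.

9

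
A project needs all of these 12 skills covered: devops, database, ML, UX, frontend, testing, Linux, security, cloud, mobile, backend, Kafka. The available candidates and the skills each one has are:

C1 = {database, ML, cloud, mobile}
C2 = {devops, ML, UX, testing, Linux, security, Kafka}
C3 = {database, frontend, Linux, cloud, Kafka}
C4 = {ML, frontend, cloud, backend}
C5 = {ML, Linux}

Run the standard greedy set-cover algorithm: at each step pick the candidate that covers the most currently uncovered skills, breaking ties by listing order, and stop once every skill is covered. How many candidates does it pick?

Pick 1: C2 covers 7 new skills (devops, ML, UX, testing, Linux, security, Kafka).
Pick 2: C1 covers 3 new skills (database, cloud, mobile).
Pick 3: C4 covers 2 new skills (frontend, backend).
Greedy uses 3 candidates.

3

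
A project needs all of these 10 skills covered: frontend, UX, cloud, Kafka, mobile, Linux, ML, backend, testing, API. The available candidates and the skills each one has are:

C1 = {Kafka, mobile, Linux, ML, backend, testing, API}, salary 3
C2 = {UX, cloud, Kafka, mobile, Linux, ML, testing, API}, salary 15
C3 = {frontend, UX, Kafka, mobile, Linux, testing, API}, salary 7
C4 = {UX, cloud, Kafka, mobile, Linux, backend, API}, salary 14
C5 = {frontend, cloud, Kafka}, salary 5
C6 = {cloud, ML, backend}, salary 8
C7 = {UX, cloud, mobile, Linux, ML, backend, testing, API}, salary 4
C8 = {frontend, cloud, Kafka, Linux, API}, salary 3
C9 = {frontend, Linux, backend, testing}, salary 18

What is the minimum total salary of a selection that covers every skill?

C7, C8 cover every skill at salary 4 + 3 = 7.
Any cover uses at least 2 candidates; among all covering selections none totals below 7.
Greedy by coverage-per-salary would pick C1, C8, C7 for 10 — worse than the optimum 7.

7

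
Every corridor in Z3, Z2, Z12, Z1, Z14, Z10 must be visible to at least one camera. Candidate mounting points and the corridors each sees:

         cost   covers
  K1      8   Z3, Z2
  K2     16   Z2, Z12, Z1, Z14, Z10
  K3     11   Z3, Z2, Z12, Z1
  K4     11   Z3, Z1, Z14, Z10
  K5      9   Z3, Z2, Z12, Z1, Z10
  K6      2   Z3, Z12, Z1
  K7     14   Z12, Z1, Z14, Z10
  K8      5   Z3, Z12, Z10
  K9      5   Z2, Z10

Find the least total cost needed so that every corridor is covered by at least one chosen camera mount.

18

K2, K6 cover every corridor at cost 16 + 2 = 18.
Any cover uses at least 2 camera mounts; among all covering selections none totals below 18.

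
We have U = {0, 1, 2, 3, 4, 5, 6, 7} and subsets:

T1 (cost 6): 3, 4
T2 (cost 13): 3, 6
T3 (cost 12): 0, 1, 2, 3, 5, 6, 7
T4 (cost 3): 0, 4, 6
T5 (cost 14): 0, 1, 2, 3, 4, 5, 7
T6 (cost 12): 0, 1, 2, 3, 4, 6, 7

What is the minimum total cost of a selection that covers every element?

15

T3, T4 cover every element at cost 12 + 3 = 15.
Any cover uses at least 2 sets; among all covering selections none totals below 15.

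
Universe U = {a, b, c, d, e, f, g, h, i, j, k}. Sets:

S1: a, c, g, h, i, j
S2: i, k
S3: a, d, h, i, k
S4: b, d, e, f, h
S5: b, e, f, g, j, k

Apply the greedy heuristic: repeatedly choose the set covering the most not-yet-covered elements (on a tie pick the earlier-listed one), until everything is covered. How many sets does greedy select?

Pick 1: S1 covers 6 new elements (a, c, g, h, i, j).
Pick 2: S4 covers 4 new elements (b, d, e, f).
Pick 3: S2 covers 1 new elements (k).
Greedy uses 3 sets.

3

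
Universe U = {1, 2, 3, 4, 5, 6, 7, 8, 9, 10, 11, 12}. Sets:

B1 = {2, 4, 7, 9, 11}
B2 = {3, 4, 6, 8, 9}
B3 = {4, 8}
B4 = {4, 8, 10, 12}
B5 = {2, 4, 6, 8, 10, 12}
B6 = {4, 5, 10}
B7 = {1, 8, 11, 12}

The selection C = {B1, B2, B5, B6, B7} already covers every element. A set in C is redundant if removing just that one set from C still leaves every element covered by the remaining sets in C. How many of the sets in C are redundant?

Drop B1: 7 uncovered — not redundant.
Drop B2: 3 uncovered — not redundant.
Drop B5: the rest still cover every element — redundant.
Drop B6: 5 uncovered — not redundant.
Drop B7: 1 uncovered — not redundant.
1 redundant: B5.

1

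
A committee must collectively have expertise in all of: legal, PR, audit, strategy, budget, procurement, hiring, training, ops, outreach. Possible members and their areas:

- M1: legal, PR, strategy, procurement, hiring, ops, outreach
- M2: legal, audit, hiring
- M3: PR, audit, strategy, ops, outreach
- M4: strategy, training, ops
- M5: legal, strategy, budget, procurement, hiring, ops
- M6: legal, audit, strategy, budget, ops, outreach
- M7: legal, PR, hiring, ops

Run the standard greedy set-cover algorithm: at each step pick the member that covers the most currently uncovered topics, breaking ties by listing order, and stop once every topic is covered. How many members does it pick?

Pick 1: M1 covers 7 new topics (legal, PR, strategy, procurement, hiring, ops, outreach).
Pick 2: M6 covers 2 new topics (audit, budget).
Pick 3: M4 covers 1 new topics (training).
Greedy uses 3 members.

3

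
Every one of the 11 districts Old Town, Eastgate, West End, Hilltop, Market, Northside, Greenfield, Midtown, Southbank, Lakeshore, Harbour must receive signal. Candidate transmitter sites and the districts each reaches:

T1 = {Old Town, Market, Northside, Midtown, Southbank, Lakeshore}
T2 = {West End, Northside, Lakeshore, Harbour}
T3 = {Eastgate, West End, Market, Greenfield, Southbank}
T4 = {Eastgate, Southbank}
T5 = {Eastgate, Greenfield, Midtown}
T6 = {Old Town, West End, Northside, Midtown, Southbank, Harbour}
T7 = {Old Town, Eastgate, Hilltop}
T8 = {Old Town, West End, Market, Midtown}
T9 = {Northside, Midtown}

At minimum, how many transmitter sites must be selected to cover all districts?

4

T1, T2, T3, T7 together cover {Old Town, Eastgate, West End, Hilltop, Market, Northside, Greenfield, Midtown, Southbank, Lakeshore, Harbour} — every district.
No 3 of the 9 transmitter sites cover everything (all 84 triples fall short), so 4 is minimum.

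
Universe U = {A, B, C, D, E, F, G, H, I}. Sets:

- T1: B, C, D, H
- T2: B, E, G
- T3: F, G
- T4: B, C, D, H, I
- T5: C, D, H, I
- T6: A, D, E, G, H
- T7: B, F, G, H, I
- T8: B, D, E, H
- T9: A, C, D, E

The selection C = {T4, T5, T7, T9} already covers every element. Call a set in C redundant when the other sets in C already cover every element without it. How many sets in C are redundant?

2

Drop T4: the rest still cover every element — redundant.
Drop T5: the rest still cover every element — redundant.
Drop T7: F, G uncovered — not redundant.
Drop T9: A, E uncovered — not redundant.
2 redundant: T4, T5.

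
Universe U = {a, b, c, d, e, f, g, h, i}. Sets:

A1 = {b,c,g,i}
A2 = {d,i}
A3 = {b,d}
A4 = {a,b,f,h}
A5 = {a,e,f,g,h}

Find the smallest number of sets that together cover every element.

A1, A2, A5 together cover {a, b, c, d, e, f, g, h, i} — every element.
No 2 of the 5 sets cover everything (all 10 pairs fall short), so 3 is minimum.

3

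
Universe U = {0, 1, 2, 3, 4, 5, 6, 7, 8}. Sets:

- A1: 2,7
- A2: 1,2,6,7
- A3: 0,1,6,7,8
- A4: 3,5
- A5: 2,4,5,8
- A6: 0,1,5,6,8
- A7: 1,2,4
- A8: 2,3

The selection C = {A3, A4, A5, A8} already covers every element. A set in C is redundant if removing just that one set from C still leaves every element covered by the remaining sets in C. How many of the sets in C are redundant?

2

Drop A3: 0, 1, 6, 7 uncovered — not redundant.
Drop A4: the rest still cover every element — redundant.
Drop A5: 4 uncovered — not redundant.
Drop A8: the rest still cover every element — redundant.
2 redundant: A4, A8.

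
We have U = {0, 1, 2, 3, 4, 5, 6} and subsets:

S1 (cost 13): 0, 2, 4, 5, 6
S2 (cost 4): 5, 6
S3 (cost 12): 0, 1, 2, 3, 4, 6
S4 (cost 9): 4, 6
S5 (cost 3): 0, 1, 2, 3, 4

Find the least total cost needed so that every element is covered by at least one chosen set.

7

S2, S5 cover every element at cost 4 + 3 = 7.
Any cover uses at least 2 sets; among all covering selections none totals below 7.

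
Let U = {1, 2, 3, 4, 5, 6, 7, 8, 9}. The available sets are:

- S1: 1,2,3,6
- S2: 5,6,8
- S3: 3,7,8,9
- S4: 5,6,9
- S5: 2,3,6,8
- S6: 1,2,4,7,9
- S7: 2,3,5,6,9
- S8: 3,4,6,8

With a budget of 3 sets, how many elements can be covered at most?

9

Choosing S1, S2, S6 covers {1, 2, 3, 4, 5, 6, 7, 8, 9} — 9 elements.
That is all 9 elements.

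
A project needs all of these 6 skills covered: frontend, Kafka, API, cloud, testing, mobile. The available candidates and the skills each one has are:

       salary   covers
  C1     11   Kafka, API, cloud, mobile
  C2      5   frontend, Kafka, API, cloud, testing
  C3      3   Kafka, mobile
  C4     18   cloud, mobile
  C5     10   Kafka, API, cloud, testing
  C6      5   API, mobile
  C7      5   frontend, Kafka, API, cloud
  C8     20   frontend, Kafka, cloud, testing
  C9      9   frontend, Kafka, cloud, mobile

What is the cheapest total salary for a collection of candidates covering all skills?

8

C2, C3 cover every skill at salary 5 + 3 = 8.
Any cover uses at least 2 candidates; among all covering selections none totals below 8.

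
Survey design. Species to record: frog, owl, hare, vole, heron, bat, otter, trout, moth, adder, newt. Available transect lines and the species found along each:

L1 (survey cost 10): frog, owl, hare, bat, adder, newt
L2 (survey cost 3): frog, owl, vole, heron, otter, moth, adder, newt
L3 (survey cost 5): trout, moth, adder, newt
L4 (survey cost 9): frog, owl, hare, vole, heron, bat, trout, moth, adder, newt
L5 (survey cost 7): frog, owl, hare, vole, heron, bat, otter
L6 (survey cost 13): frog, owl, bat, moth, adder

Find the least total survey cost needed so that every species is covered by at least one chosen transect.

L2, L4 cover every species at survey cost 3 + 9 = 12.
Any cover uses at least 2 transects; among all covering selections none totals below 12.

12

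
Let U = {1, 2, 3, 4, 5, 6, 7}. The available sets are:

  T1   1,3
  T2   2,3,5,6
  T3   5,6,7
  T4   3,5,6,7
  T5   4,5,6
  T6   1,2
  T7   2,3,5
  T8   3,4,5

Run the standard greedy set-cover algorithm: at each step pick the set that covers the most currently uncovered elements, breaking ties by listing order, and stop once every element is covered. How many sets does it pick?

4

Pick 1: T2 covers 4 new elements (2, 3, 5, 6).
Pick 2: T1 covers 1 new elements (1).
Pick 3: T3 covers 1 new elements (7).
Pick 4: T5 covers 1 new elements (4).
Greedy uses 4 sets. (The true minimum is 3.)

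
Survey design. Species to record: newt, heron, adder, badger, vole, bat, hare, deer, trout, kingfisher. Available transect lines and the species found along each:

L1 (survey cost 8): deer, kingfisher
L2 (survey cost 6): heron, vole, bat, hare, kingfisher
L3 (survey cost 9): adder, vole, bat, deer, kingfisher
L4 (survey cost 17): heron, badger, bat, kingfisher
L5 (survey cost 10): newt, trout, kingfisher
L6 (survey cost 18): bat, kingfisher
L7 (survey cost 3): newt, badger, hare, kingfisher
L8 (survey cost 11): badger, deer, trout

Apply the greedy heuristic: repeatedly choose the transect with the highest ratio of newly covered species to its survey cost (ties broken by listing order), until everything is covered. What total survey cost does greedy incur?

28

Pick 1: L7 adds 4 new (newt, badger, hare, kingfisher) at survey cost 3 (ratio 4/3).
Pick 2: L2 adds 3 new (heron, vole, bat) at survey cost 6 (ratio 3/6).
Pick 3: L3 adds 2 new (adder, deer) at survey cost 9 (ratio 2/9).
Pick 4: L5 adds 1 new (trout) at survey cost 10 (ratio 1/10).
Greedy total survey cost: 3 + 6 + 9 + 10 = 28.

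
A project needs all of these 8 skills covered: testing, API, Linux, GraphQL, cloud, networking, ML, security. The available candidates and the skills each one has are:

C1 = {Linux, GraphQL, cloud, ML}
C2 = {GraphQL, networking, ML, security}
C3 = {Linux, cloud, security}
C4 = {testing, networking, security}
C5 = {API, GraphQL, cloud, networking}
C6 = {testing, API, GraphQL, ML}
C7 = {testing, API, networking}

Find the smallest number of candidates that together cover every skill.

C1, C2, C6 together cover {testing, API, Linux, GraphQL, cloud, networking, ML, security} — every skill.
No 2 of the 7 candidates cover everything (all 21 pairs fall short), so 3 is minimum.

3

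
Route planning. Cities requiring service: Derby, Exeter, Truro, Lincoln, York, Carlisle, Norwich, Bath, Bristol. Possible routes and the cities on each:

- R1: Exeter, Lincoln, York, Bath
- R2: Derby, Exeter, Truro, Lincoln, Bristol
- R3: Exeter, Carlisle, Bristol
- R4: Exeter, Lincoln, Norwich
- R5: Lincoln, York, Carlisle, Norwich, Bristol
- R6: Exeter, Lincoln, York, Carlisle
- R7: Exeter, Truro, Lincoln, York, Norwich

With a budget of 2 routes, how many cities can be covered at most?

Choosing R2, R5 covers {Derby, Exeter, Truro, Lincoln, York, Carlisle, Norwich, Bristol} — 8 cities.
No choice of 2 routes does better; here Bath is left uncovered.

8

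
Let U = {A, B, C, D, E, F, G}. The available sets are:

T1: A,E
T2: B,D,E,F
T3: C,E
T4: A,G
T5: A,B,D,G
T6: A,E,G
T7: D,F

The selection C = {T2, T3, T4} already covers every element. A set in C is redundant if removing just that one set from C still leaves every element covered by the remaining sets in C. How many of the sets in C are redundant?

Drop T2: B, D, F uncovered — not redundant.
Drop T3: C uncovered — not redundant.
Drop T4: A, G uncovered — not redundant.
None of the sets in C is redundant.

0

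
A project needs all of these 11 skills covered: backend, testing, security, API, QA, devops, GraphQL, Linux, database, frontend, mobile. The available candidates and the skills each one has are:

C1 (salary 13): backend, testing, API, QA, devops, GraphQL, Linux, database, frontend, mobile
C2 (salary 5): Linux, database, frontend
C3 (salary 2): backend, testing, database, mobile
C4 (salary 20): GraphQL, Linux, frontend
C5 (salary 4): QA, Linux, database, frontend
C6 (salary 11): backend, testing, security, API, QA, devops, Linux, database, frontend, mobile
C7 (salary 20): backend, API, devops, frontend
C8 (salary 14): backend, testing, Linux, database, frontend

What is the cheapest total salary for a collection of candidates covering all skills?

24

C1, C6 cover every skill at salary 13 + 11 = 24.
Any cover uses at least 2 candidates; among all covering selections none totals below 24.
Greedy by coverage-per-salary would pick C3, C5, C6, C1 for 30 — worse than the optimum 24.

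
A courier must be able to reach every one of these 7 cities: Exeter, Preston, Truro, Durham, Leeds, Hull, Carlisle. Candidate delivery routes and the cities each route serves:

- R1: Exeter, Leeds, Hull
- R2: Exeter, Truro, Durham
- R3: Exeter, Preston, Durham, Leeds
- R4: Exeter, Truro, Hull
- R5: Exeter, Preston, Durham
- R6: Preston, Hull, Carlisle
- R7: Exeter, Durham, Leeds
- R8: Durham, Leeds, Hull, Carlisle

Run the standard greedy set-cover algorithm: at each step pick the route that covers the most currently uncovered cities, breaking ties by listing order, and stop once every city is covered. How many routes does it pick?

3

Pick 1: R3 covers 4 new cities (Exeter, Preston, Durham, Leeds).
Pick 2: R4 covers 2 new cities (Truro, Hull).
Pick 3: R6 covers 1 new cities (Carlisle).
Greedy uses 3 routes.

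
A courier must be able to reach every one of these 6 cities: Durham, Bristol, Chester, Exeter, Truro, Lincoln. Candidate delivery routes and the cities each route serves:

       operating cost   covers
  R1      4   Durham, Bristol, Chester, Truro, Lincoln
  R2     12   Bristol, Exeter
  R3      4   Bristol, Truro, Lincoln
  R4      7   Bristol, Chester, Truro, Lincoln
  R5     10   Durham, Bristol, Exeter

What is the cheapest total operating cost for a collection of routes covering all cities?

R1, R5 cover every city at operating cost 4 + 10 = 14.
Any cover uses at least 2 routes; among all covering selections none totals below 14.

14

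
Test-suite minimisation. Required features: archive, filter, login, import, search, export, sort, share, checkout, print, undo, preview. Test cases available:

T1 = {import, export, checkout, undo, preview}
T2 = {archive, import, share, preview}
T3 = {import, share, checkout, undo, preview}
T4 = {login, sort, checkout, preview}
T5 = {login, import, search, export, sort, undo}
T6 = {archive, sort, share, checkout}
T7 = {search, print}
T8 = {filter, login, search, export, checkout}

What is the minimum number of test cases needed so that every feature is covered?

4

T1, T6, T7, T8 together cover {archive, filter, login, import, search, export, sort, share, checkout, print, undo, preview} — every feature.
No 3 of the 8 test cases cover everything (all 56 triples fall short), so 4 is minimum.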